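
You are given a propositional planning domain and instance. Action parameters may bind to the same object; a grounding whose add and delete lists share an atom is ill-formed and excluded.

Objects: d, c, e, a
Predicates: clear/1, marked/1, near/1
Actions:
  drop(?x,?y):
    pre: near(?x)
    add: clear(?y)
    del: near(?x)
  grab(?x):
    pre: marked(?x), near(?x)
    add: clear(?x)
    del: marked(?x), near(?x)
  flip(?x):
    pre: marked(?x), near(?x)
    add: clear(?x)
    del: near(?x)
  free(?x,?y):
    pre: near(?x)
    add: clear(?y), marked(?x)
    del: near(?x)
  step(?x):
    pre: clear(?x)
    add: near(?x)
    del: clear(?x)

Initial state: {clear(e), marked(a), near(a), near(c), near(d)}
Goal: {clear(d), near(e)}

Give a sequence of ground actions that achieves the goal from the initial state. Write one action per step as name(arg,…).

drop(d,d); step(e)

1. drop(d,d)  →  {clear(d), clear(e), marked(a), near(a), near(c)}
2. step(e)  →  {clear(d), marked(a), near(a), near(c), near(e)}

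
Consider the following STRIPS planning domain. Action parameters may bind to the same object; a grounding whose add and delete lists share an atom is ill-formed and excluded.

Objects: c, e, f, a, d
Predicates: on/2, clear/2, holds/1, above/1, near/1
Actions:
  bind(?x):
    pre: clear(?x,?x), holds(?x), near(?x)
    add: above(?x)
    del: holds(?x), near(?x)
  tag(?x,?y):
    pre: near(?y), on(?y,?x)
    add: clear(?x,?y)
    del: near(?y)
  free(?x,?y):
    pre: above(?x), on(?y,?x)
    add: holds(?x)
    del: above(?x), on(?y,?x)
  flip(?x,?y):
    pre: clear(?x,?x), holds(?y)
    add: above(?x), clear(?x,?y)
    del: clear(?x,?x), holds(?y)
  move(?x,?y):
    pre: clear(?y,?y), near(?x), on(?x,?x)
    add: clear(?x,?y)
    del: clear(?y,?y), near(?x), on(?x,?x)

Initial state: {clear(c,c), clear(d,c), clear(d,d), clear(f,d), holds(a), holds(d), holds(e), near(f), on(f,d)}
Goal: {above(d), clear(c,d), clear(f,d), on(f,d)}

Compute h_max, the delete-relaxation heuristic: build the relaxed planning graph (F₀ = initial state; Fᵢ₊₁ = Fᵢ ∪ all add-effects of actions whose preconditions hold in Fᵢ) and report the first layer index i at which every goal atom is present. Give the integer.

1

F0 = init (9 atoms)
F1 = F0 ∪ {above(c), above(d), clear(c,a), clear(c,d), clear(c,e), clear(d,a), clear(d,e), clear(d,f)}  (17 atoms)
goal ⊆ F1  ⇒  h_max = 1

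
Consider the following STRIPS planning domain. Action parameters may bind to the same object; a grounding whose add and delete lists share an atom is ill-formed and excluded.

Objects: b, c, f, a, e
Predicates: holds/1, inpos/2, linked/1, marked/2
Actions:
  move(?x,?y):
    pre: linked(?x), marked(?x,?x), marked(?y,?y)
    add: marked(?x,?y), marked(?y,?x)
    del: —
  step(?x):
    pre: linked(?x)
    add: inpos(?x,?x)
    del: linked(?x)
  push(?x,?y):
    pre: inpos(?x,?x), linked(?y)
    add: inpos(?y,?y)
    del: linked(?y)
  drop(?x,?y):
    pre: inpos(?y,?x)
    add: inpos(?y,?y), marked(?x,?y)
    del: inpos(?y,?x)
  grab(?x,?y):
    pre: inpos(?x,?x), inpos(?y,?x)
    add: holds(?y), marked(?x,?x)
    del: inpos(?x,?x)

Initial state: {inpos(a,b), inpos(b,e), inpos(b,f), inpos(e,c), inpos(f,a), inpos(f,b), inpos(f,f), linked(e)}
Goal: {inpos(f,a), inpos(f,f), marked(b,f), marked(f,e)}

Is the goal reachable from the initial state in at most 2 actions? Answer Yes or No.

1. drop(c,e)  →  {inpos(a,b), inpos(b,e), inpos(b,f), inpos(e,e), inpos(f,a), inpos(f,b), inpos(f,f), linked(e), marked(c,e)}
2. grab(f,b)  →  {holds(b), inpos(a,b), inpos(b,e), inpos(b,f), inpos(e,e), inpos(f,a), inpos(f,b), linked(e), marked(c,e), marked(f,f)}
3. drop(b,f)  →  {holds(b), inpos(a,b), inpos(b,e), inpos(b,f), inpos(e,e), inpos(f,a), inpos(f,f), linked(e), marked(b,f), marked(c,e), marked(f,f)}
4. grab(e,b)  →  {holds(b), inpos(a,b), inpos(b,e), inpos(b,f), inpos(f,a), inpos(f,f), linked(e), marked(b,f), marked(c,e), marked(e,e), marked(f,f)}
5. move(e,f)  →  {holds(b), inpos(a,b), inpos(b,e), inpos(b,f), inpos(f,a), inpos(f,f), linked(e), marked(b,f), marked(c,e), marked(e,e), marked(e,f), marked(f,e), marked(f,f)}
optimal plan length = 5; 5 > 2

No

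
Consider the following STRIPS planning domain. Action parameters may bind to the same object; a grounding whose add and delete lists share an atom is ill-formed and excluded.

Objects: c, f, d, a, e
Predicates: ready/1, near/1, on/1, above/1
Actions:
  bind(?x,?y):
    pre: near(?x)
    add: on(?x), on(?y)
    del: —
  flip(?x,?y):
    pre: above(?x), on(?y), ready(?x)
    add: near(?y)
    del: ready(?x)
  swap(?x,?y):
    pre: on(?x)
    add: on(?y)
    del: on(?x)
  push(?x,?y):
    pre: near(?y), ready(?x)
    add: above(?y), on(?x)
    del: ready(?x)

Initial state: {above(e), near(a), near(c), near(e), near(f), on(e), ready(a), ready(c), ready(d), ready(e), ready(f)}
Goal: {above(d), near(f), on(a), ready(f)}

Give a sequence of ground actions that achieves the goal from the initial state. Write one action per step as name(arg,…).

1. bind(c,d)  →  {above(e), near(a), near(c), near(e), near(f), on(c), on(d), on(e), ready(a), ready(c), ready(d), ready(e), ready(f)}
2. flip(e,d)  →  {above(e), near(a), near(c), near(d), near(e), near(f), on(c), on(d), on(e), ready(a), ready(c), ready(d), ready(f)}
3. push(a,d)  →  {above(d), above(e), near(a), near(c), near(d), near(e), near(f), on(a), on(c), on(d), on(e), ready(c), ready(d), ready(f)}

bind(c,d); flip(e,d); push(a,d)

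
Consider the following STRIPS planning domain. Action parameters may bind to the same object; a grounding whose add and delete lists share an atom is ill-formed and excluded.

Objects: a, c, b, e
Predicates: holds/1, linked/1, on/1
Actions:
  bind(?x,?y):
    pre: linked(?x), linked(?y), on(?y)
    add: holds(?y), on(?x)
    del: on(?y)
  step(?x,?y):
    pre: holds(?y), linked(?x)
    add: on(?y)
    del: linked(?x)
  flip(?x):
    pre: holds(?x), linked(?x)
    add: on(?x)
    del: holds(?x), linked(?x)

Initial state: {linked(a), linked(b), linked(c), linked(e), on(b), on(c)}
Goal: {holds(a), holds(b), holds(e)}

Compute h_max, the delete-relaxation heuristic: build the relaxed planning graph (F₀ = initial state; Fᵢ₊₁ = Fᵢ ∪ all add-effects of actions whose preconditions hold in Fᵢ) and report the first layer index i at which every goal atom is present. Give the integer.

F0 = init (6 atoms)
F1 = F0 ∪ {holds(b), holds(c), on(a), on(e)}  (10 atoms)
F2 = F1 ∪ {holds(a), holds(e)}  (12 atoms)
goal ⊆ F2  ⇒  h_max = 2

2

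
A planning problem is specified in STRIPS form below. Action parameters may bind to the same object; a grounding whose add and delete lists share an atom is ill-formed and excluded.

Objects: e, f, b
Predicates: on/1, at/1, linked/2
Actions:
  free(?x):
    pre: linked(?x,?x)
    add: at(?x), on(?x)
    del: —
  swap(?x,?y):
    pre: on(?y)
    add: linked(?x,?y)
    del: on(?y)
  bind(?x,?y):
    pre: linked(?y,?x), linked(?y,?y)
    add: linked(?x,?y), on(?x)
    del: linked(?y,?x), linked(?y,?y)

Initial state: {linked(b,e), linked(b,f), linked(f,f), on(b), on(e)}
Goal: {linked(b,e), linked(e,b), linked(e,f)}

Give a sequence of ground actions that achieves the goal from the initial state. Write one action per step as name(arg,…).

free(f); swap(e,f); swap(e,b)

1. free(f)  →  {at(f), linked(b,e), linked(b,f), linked(f,f), on(b), on(e), on(f)}
2. swap(e,f)  →  {at(f), linked(b,e), linked(b,f), linked(e,f), linked(f,f), on(b), on(e)}
3. swap(e,b)  →  {at(f), linked(b,e), linked(b,f), linked(e,b), linked(e,f), linked(f,f), on(e)}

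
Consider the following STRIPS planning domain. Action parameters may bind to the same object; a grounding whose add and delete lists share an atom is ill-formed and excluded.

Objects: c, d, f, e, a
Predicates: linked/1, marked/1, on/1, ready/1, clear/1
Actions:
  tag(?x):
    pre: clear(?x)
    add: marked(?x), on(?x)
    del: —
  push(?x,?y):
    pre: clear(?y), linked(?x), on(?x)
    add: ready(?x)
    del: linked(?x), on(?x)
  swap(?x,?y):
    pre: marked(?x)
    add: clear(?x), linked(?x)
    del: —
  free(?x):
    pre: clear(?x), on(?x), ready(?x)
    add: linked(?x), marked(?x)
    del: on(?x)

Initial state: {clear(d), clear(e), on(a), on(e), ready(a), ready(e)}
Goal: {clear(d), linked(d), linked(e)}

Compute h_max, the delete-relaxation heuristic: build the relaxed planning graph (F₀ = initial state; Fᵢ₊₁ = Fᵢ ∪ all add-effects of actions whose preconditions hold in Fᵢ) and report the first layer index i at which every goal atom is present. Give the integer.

F0 = init (6 atoms)
F1 = F0 ∪ {linked(e), marked(d), marked(e), on(d)}  (10 atoms)
F2 = F1 ∪ {linked(d)}  (11 atoms)
goal ⊆ F2  ⇒  h_max = 2

2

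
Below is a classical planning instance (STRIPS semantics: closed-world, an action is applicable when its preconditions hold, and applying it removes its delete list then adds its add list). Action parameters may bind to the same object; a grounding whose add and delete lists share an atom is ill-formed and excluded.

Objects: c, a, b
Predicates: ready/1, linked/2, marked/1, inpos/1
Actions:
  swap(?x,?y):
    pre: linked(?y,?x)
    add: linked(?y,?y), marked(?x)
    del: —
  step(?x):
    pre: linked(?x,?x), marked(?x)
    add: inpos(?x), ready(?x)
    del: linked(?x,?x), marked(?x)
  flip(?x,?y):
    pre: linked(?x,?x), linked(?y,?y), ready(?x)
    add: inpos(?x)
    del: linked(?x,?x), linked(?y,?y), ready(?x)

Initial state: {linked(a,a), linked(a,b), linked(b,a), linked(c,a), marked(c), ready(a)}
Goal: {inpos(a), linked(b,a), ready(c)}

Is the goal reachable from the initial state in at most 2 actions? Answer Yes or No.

1. swap(a,c)  →  {linked(a,a), linked(a,b), linked(b,a), linked(c,a), linked(c,c), marked(a), marked(c), ready(a)}
2. step(c)  →  {inpos(c), linked(a,a), linked(a,b), linked(b,a), linked(c,a), marked(a), ready(a), ready(c)}
3. step(a)  →  {inpos(a), inpos(c), linked(a,b), linked(b,a), linked(c,a), ready(a), ready(c)}
optimal plan length = 3; 3 > 2

No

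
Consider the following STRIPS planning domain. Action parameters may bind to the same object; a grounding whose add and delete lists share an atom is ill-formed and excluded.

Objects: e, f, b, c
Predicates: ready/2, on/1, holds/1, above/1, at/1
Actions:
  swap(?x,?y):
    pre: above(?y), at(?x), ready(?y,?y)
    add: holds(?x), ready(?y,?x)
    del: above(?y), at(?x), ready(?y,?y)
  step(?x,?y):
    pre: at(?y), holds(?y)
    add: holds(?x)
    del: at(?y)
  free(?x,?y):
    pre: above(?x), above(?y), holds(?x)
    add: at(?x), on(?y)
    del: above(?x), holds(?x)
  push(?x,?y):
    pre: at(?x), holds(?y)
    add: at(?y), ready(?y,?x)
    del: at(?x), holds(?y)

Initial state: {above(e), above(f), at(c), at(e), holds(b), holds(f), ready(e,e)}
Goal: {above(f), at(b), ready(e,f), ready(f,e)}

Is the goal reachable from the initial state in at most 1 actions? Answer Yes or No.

No

1. push(e,f)  →  {above(e), above(f), at(c), at(f), holds(b), ready(e,e), ready(f,e)}
2. swap(f,e)  →  {above(f), at(c), holds(b), holds(f), ready(e,f), ready(f,e)}
3. push(c,b)  →  {above(f), at(b), holds(f), ready(b,c), ready(e,f), ready(f,e)}
optimal plan length = 3; 3 > 1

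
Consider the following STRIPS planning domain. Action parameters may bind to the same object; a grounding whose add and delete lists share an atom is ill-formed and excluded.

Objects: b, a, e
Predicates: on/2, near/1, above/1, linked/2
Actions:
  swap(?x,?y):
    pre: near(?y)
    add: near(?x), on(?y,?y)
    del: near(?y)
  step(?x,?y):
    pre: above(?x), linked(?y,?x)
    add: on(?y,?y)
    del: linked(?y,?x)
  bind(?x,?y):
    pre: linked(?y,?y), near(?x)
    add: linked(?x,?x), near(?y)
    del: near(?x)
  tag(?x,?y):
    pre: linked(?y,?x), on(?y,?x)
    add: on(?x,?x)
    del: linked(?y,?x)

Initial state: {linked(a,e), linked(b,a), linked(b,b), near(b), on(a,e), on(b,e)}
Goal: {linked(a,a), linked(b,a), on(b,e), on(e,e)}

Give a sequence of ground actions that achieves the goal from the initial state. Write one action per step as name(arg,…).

1. swap(a,b)  →  {linked(a,e), linked(b,a), linked(b,b), near(a), on(a,e), on(b,b), on(b,e)}
2. bind(a,b)  →  {linked(a,a), linked(a,e), linked(b,a), linked(b,b), near(b), on(a,e), on(b,b), on(b,e)}
3. tag(e,a)  →  {linked(a,a), linked(b,a), linked(b,b), near(b), on(a,e), on(b,b), on(b,e), on(e,e)}

swap(a,b); bind(a,b); tag(e,a)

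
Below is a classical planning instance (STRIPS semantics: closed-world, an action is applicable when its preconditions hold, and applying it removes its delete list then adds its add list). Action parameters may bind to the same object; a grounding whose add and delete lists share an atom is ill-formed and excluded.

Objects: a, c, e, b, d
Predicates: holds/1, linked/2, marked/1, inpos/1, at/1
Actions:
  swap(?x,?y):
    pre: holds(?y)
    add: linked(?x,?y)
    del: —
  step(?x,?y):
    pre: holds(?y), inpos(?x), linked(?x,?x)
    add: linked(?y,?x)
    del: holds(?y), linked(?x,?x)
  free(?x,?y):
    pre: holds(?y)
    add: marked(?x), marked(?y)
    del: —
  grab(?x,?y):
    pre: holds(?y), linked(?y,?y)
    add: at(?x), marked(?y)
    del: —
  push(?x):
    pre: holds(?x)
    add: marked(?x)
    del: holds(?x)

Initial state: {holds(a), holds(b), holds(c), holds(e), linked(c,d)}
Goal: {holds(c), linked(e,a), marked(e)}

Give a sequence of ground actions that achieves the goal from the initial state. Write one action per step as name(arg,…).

1. swap(e,a)  →  {holds(a), holds(b), holds(c), holds(e), linked(c,d), linked(e,a)}
2. free(a,e)  →  {holds(a), holds(b), holds(c), holds(e), linked(c,d), linked(e,a), marked(a), marked(e)}

swap(e,a); free(a,e)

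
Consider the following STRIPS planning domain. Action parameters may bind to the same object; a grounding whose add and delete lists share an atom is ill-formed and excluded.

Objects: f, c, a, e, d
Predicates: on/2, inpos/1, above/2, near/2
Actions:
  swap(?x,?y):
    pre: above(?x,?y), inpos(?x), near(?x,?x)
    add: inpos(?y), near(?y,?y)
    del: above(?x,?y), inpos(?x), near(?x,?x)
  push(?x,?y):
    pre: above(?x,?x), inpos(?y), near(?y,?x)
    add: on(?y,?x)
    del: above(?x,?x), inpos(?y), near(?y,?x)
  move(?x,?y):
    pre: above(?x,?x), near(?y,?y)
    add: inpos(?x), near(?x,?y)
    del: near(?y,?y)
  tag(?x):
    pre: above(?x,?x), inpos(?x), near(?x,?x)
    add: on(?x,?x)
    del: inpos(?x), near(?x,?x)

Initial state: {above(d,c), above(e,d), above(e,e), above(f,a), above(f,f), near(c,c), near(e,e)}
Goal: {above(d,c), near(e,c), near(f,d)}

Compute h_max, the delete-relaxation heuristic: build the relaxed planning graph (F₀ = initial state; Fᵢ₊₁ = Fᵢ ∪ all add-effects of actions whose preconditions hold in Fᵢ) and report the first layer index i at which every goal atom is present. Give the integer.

3

F0 = init (7 atoms)
F1 = F0 ∪ {inpos(e), inpos(f), near(e,c), near(f,c), near(f,e)}  (12 atoms)
F2 = F1 ∪ {inpos(d), near(d,d), on(e,e), on(f,e)}  (16 atoms)
F3 = F2 ∪ {inpos(c), near(e,d), near(f,d)}  (19 atoms)
goal ⊆ F3  ⇒  h_max = 3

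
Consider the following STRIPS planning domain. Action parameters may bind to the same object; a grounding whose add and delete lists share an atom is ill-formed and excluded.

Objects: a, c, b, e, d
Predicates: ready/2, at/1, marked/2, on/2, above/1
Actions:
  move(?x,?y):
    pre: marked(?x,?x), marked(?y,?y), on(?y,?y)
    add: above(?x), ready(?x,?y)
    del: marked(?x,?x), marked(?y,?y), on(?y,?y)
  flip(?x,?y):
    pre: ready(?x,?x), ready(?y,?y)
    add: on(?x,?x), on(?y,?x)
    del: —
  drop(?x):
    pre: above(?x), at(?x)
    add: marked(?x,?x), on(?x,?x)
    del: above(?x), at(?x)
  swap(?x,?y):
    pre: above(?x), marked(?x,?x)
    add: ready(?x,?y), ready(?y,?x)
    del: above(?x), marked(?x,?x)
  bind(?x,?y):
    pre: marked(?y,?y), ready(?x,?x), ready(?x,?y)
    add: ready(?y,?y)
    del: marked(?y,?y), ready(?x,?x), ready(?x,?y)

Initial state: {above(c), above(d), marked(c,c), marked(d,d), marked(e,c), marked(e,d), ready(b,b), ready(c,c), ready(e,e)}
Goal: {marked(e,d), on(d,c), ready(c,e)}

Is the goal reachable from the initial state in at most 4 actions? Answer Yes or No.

Yes

1. swap(c,e)  →  {above(d), marked(d,d), marked(e,c), marked(e,d), ready(b,b), ready(c,c), ready(c,e), ready(e,c), ready(e,e)}
2. swap(d,d)  →  {marked(e,c), marked(e,d), ready(b,b), ready(c,c), ready(c,e), ready(d,d), ready(e,c), ready(e,e)}
3. flip(c,d)  →  {marked(e,c), marked(e,d), on(c,c), on(d,c), ready(b,b), ready(c,c), ready(c,e), ready(d,d), ready(e,c), ready(e,e)}
optimal plan length = 3; 3 ≤ 4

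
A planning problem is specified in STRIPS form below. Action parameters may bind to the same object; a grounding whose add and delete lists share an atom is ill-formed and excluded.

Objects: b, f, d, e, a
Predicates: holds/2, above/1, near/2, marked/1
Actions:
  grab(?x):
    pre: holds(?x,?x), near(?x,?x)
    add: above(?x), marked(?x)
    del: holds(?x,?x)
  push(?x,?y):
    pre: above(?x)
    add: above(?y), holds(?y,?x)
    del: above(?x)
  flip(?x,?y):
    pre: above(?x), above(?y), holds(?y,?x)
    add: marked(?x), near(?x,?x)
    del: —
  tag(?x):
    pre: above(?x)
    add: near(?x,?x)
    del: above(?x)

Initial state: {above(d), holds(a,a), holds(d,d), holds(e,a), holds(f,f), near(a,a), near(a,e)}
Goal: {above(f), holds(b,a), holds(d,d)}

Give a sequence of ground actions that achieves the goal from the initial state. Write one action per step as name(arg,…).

grab(a); push(d,f); push(a,b)

1. grab(a)  →  {above(a), above(d), holds(d,d), holds(e,a), holds(f,f), marked(a), near(a,a), near(a,e)}
2. push(d,f)  →  {above(a), above(f), holds(d,d), holds(e,a), holds(f,d), holds(f,f), marked(a), near(a,a), near(a,e)}
3. push(a,b)  →  {above(b), above(f), holds(b,a), holds(d,d), holds(e,a), holds(f,d), holds(f,f), marked(a), near(a,a), near(a,e)}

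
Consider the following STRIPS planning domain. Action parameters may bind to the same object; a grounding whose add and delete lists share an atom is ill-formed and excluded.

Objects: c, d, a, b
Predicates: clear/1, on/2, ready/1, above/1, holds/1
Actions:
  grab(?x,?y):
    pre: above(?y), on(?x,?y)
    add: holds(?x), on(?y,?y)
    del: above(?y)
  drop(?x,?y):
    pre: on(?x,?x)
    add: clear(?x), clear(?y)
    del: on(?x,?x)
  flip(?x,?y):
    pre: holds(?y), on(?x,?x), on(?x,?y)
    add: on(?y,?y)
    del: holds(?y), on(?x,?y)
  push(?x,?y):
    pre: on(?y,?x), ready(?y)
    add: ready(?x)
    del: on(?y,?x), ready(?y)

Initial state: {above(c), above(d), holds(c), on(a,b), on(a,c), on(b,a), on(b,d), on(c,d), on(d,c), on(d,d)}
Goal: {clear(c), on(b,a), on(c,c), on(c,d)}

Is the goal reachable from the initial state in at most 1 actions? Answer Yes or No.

1. grab(d,c)  →  {above(d), holds(c), holds(d), on(a,b), on(a,c), on(b,a), on(b,d), on(c,c), on(c,d), on(d,c), on(d,d)}
2. drop(d,c)  →  {above(d), clear(c), clear(d), holds(c), holds(d), on(a,b), on(a,c), on(b,a), on(b,d), on(c,c), on(c,d), on(d,c)}
optimal plan length = 2; 2 > 1

No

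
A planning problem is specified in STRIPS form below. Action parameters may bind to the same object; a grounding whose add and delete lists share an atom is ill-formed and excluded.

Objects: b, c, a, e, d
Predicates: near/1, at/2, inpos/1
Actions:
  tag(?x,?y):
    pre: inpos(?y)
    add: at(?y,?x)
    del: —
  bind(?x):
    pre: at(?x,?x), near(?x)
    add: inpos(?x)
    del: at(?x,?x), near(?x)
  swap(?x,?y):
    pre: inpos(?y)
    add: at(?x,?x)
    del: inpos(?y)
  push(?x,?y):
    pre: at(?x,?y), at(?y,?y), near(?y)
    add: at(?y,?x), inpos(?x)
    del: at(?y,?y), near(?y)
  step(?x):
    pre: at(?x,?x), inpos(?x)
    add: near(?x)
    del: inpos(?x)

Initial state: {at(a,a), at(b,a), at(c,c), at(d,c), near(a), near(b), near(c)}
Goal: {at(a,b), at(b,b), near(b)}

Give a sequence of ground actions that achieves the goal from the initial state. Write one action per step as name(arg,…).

push(b,a); tag(b,b)

1. push(b,a)  →  {at(a,b), at(b,a), at(c,c), at(d,c), inpos(b), near(b), near(c)}
2. tag(b,b)  →  {at(a,b), at(b,a), at(b,b), at(c,c), at(d,c), inpos(b), near(b), near(c)}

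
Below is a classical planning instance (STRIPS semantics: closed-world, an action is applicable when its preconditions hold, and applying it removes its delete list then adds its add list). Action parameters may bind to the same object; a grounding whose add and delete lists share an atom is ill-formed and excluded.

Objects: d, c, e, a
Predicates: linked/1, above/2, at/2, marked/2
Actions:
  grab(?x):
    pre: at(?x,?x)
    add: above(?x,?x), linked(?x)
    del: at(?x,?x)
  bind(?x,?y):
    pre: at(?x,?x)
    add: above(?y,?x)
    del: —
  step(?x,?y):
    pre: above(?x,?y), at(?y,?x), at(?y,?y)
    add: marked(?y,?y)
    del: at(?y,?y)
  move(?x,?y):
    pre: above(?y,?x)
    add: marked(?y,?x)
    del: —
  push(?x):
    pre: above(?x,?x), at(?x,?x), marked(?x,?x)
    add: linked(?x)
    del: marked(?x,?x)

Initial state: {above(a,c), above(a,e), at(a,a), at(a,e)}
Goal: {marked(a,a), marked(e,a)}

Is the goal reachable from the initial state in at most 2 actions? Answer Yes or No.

No

1. bind(a,e)  →  {above(a,c), above(a,e), above(e,a), at(a,a), at(a,e)}
2. step(e,a)  →  {above(a,c), above(a,e), above(e,a), at(a,e), marked(a,a)}
3. move(a,e)  →  {above(a,c), above(a,e), above(e,a), at(a,e), marked(a,a), marked(e,a)}
optimal plan length = 3; 3 > 2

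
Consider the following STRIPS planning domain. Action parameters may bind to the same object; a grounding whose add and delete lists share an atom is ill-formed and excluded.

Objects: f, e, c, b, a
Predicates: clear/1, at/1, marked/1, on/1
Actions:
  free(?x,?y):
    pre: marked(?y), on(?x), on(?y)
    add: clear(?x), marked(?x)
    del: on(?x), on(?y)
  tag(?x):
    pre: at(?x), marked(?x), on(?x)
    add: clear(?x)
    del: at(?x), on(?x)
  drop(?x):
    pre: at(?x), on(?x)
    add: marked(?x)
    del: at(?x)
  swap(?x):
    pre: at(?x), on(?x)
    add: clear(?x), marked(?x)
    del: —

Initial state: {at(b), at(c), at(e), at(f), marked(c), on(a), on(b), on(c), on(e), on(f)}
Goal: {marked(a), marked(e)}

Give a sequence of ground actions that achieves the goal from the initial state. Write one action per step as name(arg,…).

1. free(a,c)  →  {at(b), at(c), at(e), at(f), clear(a), marked(a), marked(c), on(b), on(e), on(f)}
2. drop(e)  →  {at(b), at(c), at(f), clear(a), marked(a), marked(c), marked(e), on(b), on(e), on(f)}

free(a,c); drop(e)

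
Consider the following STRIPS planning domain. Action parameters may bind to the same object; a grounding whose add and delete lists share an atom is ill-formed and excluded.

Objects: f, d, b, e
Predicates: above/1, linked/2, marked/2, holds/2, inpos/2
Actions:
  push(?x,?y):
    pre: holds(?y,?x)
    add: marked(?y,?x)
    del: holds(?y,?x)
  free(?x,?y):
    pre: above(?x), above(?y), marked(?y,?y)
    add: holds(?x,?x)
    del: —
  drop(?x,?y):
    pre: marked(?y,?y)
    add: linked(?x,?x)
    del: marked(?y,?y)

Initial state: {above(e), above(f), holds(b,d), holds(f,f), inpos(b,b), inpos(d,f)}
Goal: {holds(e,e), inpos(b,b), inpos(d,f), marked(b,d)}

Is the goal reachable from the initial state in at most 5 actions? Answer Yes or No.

1. push(f,f)  →  {above(e), above(f), holds(b,d), inpos(b,b), inpos(d,f), marked(f,f)}
2. push(d,b)  →  {above(e), above(f), inpos(b,b), inpos(d,f), marked(b,d), marked(f,f)}
3. free(e,f)  →  {above(e), above(f), holds(e,e), inpos(b,b), inpos(d,f), marked(b,d), marked(f,f)}
optimal plan length = 3; 3 ≤ 5

Yes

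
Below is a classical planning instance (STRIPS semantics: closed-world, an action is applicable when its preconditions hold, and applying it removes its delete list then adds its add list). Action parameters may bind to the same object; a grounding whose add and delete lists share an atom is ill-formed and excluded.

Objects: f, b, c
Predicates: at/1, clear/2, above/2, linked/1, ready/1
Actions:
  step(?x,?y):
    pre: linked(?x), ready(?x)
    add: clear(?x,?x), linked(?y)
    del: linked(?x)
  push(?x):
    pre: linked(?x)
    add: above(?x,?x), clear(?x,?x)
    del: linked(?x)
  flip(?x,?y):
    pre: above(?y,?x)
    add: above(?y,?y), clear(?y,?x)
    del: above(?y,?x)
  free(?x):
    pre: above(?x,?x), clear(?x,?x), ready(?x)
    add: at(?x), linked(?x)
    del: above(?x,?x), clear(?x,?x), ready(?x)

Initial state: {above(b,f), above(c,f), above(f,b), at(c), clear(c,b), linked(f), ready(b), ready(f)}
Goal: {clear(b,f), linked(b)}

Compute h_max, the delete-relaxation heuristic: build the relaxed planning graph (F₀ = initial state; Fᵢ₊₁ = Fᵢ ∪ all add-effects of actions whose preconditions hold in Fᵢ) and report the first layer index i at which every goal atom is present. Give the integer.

F0 = init (8 atoms)
F1 = F0 ∪ {above(b,b), above(c,c), above(f,f), clear(b,f), clear(c,f), clear(f,b), clear(f,f), linked(b), linked(c)}  (17 atoms)
goal ⊆ F1  ⇒  h_max = 1

1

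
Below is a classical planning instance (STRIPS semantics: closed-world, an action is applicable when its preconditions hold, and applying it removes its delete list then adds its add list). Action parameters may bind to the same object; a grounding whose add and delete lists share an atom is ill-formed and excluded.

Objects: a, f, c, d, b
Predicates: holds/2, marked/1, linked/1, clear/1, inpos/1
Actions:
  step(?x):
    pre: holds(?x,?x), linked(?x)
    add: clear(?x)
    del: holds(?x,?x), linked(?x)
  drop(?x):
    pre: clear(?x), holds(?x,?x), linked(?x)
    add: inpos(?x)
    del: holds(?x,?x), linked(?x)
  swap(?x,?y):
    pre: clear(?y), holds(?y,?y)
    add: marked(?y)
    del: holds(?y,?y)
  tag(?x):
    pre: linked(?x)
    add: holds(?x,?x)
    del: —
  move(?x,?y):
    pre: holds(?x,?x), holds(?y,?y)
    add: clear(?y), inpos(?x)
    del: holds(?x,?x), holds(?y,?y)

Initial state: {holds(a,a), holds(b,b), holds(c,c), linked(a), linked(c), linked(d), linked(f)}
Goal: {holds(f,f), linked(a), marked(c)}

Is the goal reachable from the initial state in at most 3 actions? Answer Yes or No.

No

1. tag(f)  →  {holds(a,a), holds(b,b), holds(c,c), holds(f,f), linked(a), linked(c), linked(d), linked(f)}
2. move(a,c)  →  {clear(c), holds(b,b), holds(f,f), inpos(a), linked(a), linked(c), linked(d), linked(f)}
3. tag(c)  →  {clear(c), holds(b,b), holds(c,c), holds(f,f), inpos(a), linked(a), linked(c), linked(d), linked(f)}
4. swap(a,c)  →  {clear(c), holds(b,b), holds(f,f), inpos(a), linked(a), linked(c), linked(d), linked(f), marked(c)}
optimal plan length = 4; 4 > 3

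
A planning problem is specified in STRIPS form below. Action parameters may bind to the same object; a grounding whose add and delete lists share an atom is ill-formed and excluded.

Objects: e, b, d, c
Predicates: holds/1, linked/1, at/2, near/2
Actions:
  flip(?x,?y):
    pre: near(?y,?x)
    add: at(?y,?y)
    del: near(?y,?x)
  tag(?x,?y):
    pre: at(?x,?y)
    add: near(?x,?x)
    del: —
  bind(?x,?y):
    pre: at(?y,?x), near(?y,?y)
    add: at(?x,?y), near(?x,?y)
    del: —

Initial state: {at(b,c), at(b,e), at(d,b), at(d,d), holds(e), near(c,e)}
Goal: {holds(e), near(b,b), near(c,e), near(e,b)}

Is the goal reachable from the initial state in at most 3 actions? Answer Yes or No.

1. tag(b,e)  →  {at(b,c), at(b,e), at(d,b), at(d,d), holds(e), near(b,b), near(c,e)}
2. bind(e,b)  →  {at(b,c), at(b,e), at(d,b), at(d,d), at(e,b), holds(e), near(b,b), near(c,e), near(e,b)}
optimal plan length = 2; 2 ≤ 3

Yes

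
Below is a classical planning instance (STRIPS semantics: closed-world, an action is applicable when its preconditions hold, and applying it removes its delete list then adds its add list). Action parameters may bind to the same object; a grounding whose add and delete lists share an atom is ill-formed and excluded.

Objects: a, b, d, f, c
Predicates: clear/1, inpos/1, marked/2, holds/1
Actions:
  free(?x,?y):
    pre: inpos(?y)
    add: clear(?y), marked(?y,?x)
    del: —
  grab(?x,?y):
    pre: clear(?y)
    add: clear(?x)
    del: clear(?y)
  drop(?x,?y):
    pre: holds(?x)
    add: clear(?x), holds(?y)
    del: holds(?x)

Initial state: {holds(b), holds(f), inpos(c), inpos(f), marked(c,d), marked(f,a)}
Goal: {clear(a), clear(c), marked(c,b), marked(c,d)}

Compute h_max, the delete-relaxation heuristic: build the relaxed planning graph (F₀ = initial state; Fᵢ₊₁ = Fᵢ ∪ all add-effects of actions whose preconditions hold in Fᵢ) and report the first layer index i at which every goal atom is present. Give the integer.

F0 = init (6 atoms)
F1 = F0 ∪ {clear(b), clear(c), clear(f), holds(a), holds(c), holds(d), marked(c,a), marked(c,b), marked(c,c), marked(c,f), marked(f,b), marked(f,c), marked(f,d), marked(f,f)}  (20 atoms)
F2 = F1 ∪ {clear(a), clear(d)}  (22 atoms)
goal ⊆ F2  ⇒  h_max = 2

2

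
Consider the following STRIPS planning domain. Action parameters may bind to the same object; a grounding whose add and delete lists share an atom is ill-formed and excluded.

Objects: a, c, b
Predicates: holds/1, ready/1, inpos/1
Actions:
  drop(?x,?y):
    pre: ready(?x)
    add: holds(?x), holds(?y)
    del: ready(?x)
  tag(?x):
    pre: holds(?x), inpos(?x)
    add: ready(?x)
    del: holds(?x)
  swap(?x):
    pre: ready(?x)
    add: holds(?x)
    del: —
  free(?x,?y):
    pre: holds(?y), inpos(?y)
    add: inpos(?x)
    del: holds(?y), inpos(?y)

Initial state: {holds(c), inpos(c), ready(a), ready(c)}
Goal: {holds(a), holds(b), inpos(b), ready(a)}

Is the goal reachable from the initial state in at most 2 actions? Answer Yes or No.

No

1. drop(c,b)  →  {holds(b), holds(c), inpos(c), ready(a)}
2. swap(a)  →  {holds(a), holds(b), holds(c), inpos(c), ready(a)}
3. free(b,c)  →  {holds(a), holds(b), inpos(b), ready(a)}
optimal plan length = 3; 3 > 2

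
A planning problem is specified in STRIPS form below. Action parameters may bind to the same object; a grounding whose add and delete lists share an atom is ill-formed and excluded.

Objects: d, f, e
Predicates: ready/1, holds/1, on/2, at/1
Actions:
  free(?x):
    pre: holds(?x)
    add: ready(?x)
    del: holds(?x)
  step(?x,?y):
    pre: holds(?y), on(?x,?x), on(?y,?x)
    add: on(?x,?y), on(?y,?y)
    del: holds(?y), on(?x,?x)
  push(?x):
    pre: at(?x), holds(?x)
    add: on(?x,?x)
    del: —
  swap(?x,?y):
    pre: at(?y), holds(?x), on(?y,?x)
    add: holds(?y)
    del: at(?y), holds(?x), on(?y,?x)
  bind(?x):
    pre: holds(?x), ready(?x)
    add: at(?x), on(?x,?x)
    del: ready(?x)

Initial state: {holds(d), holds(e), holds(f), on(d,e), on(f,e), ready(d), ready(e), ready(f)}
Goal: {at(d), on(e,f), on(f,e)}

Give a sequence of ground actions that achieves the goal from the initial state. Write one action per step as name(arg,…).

bind(d); bind(e); step(e,f)

1. bind(d)  →  {at(d), holds(d), holds(e), holds(f), on(d,d), on(d,e), on(f,e), ready(e), ready(f)}
2. bind(e)  →  {at(d), at(e), holds(d), holds(e), holds(f), on(d,d), on(d,e), on(e,e), on(f,e), ready(f)}
3. step(e,f)  →  {at(d), at(e), holds(d), holds(e), on(d,d), on(d,e), on(e,f), on(f,e), on(f,f), ready(f)}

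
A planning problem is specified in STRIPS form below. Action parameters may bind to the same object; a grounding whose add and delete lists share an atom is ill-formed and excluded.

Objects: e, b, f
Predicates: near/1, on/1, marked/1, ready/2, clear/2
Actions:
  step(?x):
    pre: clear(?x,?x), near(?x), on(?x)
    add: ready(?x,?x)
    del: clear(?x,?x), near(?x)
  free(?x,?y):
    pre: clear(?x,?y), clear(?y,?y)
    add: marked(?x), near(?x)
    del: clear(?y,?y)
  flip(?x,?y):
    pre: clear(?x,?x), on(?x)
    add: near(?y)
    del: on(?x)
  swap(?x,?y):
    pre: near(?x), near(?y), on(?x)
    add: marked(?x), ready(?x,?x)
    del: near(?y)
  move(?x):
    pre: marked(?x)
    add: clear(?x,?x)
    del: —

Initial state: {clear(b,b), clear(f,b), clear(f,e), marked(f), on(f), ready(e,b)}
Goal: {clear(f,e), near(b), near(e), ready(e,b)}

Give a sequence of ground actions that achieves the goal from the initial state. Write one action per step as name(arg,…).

1. free(b,b)  →  {clear(f,b), clear(f,e), marked(b), marked(f), near(b), on(f), ready(e,b)}
2. move(f)  →  {clear(f,b), clear(f,e), clear(f,f), marked(b), marked(f), near(b), on(f), ready(e,b)}
3. flip(f,e)  →  {clear(f,b), clear(f,e), clear(f,f), marked(b), marked(f), near(b), near(e), ready(e,b)}

free(b,b); move(f); flip(f,e)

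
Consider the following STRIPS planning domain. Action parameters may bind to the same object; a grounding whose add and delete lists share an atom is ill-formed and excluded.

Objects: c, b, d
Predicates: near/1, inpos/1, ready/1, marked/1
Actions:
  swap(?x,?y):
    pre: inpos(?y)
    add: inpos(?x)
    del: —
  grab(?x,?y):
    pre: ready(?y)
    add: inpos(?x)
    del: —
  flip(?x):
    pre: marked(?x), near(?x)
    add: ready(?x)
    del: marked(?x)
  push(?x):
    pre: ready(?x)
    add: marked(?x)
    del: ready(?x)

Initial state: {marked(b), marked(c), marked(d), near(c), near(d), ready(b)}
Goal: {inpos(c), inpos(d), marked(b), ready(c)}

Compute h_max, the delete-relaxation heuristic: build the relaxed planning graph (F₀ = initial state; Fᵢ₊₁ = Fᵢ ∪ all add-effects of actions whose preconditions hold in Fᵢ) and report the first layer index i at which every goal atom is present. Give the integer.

F0 = init (6 atoms)
F1 = F0 ∪ {inpos(b), inpos(c), inpos(d), ready(c), ready(d)}  (11 atoms)
goal ⊆ F1  ⇒  h_max = 1

1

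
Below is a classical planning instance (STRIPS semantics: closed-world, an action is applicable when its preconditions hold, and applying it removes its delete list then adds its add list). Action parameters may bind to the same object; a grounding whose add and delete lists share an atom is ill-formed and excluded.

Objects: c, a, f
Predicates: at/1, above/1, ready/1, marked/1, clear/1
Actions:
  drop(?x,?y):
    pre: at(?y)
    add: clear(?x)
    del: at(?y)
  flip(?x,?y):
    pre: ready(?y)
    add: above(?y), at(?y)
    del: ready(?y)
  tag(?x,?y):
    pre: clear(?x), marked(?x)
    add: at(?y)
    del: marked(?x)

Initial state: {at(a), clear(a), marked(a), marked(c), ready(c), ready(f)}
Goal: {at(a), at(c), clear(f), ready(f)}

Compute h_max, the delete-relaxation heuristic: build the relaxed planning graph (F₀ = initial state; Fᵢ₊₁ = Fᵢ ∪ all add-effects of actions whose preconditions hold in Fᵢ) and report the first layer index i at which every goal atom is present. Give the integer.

F0 = init (6 atoms)
F1 = F0 ∪ {above(c), above(f), at(c), at(f), clear(c), clear(f)}  (12 atoms)
goal ⊆ F1  ⇒  h_max = 1

1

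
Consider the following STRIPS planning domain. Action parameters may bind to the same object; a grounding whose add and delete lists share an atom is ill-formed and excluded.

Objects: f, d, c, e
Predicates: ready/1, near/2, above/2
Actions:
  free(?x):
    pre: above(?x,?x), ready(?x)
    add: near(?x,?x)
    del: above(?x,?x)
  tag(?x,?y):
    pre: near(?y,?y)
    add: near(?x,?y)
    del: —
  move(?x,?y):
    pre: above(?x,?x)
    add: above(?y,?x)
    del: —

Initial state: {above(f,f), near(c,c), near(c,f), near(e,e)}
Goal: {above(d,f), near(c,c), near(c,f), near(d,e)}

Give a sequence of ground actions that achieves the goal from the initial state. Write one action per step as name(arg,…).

tag(d,e); move(f,d)

1. tag(d,e)  →  {above(f,f), near(c,c), near(c,f), near(d,e), near(e,e)}
2. move(f,d)  →  {above(d,f), above(f,f), near(c,c), near(c,f), near(d,e), near(e,e)}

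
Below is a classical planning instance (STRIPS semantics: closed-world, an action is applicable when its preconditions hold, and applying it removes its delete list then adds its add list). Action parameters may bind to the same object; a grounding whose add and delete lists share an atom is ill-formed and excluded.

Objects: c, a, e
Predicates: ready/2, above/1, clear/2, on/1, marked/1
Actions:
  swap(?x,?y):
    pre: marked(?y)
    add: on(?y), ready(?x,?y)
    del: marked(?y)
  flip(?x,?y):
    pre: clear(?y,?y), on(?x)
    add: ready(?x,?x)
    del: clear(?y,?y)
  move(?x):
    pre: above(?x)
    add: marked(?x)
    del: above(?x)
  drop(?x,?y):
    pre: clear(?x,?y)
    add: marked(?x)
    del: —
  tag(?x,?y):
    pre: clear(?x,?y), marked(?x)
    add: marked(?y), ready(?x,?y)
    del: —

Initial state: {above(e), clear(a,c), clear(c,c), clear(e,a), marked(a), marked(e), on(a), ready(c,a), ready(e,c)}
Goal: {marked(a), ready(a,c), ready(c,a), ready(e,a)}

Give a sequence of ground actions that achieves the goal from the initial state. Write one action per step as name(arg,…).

tag(a,c); tag(e,a)

1. tag(a,c)  →  {above(e), clear(a,c), clear(c,c), clear(e,a), marked(a), marked(c), marked(e), on(a), ready(a,c), ready(c,a), ready(e,c)}
2. tag(e,a)  →  {above(e), clear(a,c), clear(c,c), clear(e,a), marked(a), marked(c), marked(e), on(a), ready(a,c), ready(c,a), ready(e,a), ready(e,c)}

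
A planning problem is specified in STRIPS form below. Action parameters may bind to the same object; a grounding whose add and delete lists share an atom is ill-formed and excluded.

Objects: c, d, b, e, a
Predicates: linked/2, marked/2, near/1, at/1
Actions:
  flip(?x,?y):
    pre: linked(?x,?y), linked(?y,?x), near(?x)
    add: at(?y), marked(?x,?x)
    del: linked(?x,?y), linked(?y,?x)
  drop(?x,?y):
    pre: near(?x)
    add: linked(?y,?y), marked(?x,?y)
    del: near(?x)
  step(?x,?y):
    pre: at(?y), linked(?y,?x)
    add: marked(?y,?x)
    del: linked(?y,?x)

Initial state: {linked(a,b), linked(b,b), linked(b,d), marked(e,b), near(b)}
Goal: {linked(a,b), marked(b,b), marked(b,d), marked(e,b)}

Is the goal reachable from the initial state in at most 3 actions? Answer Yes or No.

1. flip(b,b)  →  {at(b), linked(a,b), linked(b,d), marked(b,b), marked(e,b), near(b)}
2. drop(b,d)  →  {at(b), linked(a,b), linked(b,d), linked(d,d), marked(b,b), marked(b,d), marked(e,b)}
optimal plan length = 2; 2 ≤ 3

Yes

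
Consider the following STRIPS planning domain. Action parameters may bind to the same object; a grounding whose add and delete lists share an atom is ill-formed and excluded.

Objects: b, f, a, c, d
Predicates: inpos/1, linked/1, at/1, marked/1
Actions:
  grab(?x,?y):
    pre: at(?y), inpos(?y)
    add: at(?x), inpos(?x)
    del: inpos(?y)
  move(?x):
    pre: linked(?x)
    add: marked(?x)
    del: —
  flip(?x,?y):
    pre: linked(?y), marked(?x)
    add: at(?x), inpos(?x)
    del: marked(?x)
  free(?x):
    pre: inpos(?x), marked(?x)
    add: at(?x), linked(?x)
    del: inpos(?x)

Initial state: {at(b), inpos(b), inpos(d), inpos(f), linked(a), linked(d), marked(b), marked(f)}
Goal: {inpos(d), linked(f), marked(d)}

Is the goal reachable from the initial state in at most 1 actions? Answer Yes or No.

1. move(d)  →  {at(b), inpos(b), inpos(d), inpos(f), linked(a), linked(d), marked(b), marked(d), marked(f)}
2. free(f)  →  {at(b), at(f), inpos(b), inpos(d), linked(a), linked(d), linked(f), marked(b), marked(d), marked(f)}
optimal plan length = 2; 2 > 1

No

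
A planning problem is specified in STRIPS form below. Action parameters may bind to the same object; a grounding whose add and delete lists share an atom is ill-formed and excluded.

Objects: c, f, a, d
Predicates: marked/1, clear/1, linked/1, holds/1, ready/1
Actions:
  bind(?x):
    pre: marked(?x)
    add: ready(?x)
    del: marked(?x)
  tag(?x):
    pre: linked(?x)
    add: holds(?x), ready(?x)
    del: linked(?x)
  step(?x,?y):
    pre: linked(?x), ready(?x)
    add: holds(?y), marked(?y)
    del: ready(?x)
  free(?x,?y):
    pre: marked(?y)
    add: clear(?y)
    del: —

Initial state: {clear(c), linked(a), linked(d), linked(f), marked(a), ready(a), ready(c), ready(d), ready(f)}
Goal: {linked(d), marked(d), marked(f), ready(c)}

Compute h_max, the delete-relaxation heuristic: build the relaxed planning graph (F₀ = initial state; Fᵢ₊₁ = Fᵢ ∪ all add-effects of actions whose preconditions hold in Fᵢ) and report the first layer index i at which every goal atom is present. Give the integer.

F0 = init (9 atoms)
F1 = F0 ∪ {clear(a), holds(a), holds(c), holds(d), holds(f), marked(c), marked(d), marked(f)}  (17 atoms)
goal ⊆ F1  ⇒  h_max = 1

1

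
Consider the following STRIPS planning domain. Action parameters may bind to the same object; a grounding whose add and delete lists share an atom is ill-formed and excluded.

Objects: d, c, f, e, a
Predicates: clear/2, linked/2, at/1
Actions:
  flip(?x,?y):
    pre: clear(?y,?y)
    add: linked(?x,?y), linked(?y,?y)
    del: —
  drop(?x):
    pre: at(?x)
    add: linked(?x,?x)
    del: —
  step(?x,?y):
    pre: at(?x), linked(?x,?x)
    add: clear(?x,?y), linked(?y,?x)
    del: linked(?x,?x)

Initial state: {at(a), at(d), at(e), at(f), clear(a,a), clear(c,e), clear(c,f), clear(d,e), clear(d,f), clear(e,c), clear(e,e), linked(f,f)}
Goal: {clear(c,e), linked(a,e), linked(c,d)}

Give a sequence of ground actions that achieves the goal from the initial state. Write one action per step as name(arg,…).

1. flip(a,e)  →  {at(a), at(d), at(e), at(f), clear(a,a), clear(c,e), clear(c,f), clear(d,e), clear(d,f), clear(e,c), clear(e,e), linked(a,e), linked(e,e), linked(f,f)}
2. drop(d)  →  {at(a), at(d), at(e), at(f), clear(a,a), clear(c,e), clear(c,f), clear(d,e), clear(d,f), clear(e,c), clear(e,e), linked(a,e), linked(d,d), linked(e,e), linked(f,f)}
3. step(d,c)  →  {at(a), at(d), at(e), at(f), clear(a,a), clear(c,e), clear(c,f), clear(d,c), clear(d,e), clear(d,f), clear(e,c), clear(e,e), linked(a,e), linked(c,d), linked(e,e), linked(f,f)}

flip(a,e); drop(d); step(d,c)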